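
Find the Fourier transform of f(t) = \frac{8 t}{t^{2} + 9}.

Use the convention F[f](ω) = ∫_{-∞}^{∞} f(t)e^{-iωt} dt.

F(ω) = - 8 i \pi e^{- 3 \left|{\omega}\right|} \operatorname{sign}{\left(\omega \right)}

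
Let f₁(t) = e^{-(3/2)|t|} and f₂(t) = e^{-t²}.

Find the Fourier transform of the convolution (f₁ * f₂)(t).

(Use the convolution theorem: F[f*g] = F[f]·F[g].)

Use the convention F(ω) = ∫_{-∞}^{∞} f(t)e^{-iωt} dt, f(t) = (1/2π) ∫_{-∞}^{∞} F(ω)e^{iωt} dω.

F[f₁*f₂](ω) = \frac{12 \sqrt{\pi} e^{- \frac{\omega^{2}}{4}}}{4 \omega^{2} + 9}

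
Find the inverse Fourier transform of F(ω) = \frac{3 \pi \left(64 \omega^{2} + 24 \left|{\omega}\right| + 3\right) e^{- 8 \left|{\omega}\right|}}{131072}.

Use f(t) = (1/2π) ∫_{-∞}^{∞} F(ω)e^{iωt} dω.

f(t) = \frac{6}{\left(t^{2} + 64\right)^{3}}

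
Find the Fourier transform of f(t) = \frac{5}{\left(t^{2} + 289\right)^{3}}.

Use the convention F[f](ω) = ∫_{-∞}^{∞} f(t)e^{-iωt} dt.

F(ω) = \frac{5 \pi \left(289 \omega^{2} + 51 \left|{\omega}\right| + 3\right) e^{- 17 \left|{\omega}\right|}}{11358856}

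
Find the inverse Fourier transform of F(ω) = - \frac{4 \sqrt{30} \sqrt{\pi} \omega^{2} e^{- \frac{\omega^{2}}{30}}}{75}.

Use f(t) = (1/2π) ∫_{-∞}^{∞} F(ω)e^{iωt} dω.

f(t) = 6 \left(30 t^{2} - 2\right) e^{- \frac{15 t^{2}}{2}}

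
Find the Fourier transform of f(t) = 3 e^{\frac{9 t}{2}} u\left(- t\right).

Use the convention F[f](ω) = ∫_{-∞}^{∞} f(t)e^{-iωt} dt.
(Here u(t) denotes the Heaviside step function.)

F(ω) = - \frac{6}{2 i \omega - 9}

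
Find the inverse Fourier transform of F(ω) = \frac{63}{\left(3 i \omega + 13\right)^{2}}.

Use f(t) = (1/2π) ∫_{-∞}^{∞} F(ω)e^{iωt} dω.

f(t) = 7 t e^{- \frac{13 t}{3}} u\left(t\right)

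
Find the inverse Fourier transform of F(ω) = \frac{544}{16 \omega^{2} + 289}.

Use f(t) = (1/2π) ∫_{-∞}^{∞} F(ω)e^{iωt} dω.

f(t) = 4 e^{- \frac{17 \left|{t}\right|}{4}}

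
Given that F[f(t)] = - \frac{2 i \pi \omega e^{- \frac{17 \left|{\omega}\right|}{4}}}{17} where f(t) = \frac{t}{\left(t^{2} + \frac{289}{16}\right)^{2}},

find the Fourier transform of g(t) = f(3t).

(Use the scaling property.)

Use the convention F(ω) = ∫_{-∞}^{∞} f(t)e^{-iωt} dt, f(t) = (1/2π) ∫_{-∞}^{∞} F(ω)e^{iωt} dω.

F[g](ω) = - \frac{2 i \pi \omega e^{- \frac{17 \left|{\omega}\right|}{12}}}{153}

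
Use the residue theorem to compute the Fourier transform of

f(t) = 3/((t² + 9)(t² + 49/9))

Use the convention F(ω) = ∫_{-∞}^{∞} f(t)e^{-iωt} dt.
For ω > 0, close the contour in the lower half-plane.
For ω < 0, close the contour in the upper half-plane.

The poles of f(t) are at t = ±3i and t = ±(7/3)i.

Let g(z) = f(z)e^{-iωz}; for large |z| the factor e^{-iωz} decays in the lower half-plane when ω > 0 and in the upper half-plane when ω < 0.

Case ω > 0 (lower half-plane, clockwise contour ⇒ F(ω) = -2πi·ΣRes):
  Res_{z = - 3 i} g(z) = - \frac{9 i e^{- 3 \omega}}{64}
  Res_{z = - \frac{7 i}{3}} g(z) = \frac{81 i e^{- \frac{7 \omega}{3}}}{448}
  F(ω) = -2πi·ΣRes = - \frac{9 \pi e^{- 3 \omega}}{32} + \frac{81 \pi e^{- \frac{7 \omega}{3}}}{224}

Case ω < 0 (upper half-plane, counterclockwise contour ⇒ F(ω) = +2πi·ΣRes):
  Res_{z = 3 i} g(z) = \frac{9 i e^{3 \omega}}{64}
  Res_{z = \frac{7 i}{3}} g(z) = - \frac{81 i e^{\frac{7 \omega}{3}}}{448}
  F(ω) = 2πi·ΣRes = \frac{9 \pi \left(9 e^{\frac{7 \omega}{3}} - 7 e^{3 \omega}\right)}{224}

Both cases combine into a single formula in |ω|:

F(ω) = - \frac{9 \pi e^{- 3 \left|{\omega}\right|}}{32} + \frac{81 \pi e^{- \frac{7 \left|{\omega}\right|}{3}}}{224}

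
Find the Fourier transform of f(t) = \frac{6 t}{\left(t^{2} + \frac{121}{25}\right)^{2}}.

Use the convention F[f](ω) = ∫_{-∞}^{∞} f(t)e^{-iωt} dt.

F(ω) = - \frac{15 i \pi \omega e^{- \frac{11 \left|{\omega}\right|}{5}}}{11}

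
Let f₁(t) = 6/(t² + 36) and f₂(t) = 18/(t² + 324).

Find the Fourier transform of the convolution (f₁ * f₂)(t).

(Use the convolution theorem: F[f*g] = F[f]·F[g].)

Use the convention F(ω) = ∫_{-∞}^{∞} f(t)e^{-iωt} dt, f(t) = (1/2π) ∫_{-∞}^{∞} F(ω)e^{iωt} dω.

F[f₁*f₂](ω) = \pi^{2} e^{- 24 \left|{\omega}\right|}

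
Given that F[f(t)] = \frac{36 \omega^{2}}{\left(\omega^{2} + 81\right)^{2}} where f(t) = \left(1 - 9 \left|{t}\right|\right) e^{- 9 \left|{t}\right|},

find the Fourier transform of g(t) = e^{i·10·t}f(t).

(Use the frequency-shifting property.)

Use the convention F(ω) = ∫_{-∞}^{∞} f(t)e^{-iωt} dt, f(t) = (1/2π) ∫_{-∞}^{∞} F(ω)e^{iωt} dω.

F[g](ω) = \frac{36 \left(\omega - 10\right)^{2}}{\left(\left(\omega - 10\right)^{2} + 81\right)^{2}}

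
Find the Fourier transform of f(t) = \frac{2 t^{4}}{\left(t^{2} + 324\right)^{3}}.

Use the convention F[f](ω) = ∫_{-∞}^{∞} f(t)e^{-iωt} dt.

F(ω) = \frac{\pi \left(108 \omega^{2} - 30 \left|{\omega}\right| + 1\right) e^{- 18 \left|{\omega}\right|}}{24}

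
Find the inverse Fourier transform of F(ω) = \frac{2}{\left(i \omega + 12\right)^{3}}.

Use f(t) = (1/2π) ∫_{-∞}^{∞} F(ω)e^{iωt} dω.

f(t) = t^{2} e^{- 12 t} u\left(t\right)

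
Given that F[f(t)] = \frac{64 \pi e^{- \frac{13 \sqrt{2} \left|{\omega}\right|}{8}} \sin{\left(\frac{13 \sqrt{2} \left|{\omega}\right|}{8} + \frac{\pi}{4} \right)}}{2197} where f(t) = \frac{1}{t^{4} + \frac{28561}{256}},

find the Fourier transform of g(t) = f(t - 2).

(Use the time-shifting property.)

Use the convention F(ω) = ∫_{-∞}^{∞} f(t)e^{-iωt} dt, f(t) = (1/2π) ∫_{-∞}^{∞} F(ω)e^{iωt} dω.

F[g](ω) = \frac{64 \pi e^{- 2 i \omega - \frac{13 \sqrt{2} \left|{\omega}\right|}{8}} \sin{\left(\frac{13 \sqrt{2} \left|{\omega}\right|}{8} + \frac{\pi}{4} \right)}}{2197}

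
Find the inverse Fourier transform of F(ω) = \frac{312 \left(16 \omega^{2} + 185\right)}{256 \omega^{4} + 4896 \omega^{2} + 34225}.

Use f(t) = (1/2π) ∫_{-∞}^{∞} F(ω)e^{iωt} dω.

f(t) = 3 e^{- \frac{13 \left|{t}\right|}{4}} \cos{\left(\left|{t}\right| \right)}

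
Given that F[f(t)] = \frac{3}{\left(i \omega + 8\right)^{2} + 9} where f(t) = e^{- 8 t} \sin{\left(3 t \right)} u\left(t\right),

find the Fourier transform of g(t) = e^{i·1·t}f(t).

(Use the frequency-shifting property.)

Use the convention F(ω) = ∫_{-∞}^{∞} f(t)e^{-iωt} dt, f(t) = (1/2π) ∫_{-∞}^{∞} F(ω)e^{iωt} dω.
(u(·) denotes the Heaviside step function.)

F[g](ω) = \frac{3}{\left(i \left(\omega - 1\right) + 8\right)^{2} + 9}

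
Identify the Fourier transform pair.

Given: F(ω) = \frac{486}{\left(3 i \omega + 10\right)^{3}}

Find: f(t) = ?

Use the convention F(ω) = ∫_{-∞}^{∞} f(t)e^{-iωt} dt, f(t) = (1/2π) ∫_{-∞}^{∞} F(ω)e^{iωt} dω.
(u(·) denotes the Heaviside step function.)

f(t) = 9 t^{2} e^{- \frac{10 t}{3}} u\left(t\right)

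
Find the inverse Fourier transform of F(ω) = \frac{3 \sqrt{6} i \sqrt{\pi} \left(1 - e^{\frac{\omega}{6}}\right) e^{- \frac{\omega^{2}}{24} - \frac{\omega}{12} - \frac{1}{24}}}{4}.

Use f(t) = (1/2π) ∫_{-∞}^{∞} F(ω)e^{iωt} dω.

f(t) = 9 e^{- 6 t^{2}} \sin{\left(t \right)}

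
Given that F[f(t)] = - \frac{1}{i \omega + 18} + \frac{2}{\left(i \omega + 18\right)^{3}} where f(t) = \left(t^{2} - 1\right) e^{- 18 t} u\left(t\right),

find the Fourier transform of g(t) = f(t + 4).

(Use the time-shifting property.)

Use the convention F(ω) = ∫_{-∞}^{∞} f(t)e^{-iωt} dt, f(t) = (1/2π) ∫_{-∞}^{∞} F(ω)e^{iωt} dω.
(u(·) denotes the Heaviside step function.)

F[g](ω) = \frac{\left(2 i \omega - \left(i \omega + 18\right)^{3} + 36\right) e^{4 i \omega}}{\left(i \omega + 18\right)^{4}}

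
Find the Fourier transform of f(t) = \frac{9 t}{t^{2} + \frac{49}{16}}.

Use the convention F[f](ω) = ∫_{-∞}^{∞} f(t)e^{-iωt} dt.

F(ω) = - 9 i \pi e^{- \frac{7 \left|{\omega}\right|}{4}} \operatorname{sign}{\left(\omega \right)}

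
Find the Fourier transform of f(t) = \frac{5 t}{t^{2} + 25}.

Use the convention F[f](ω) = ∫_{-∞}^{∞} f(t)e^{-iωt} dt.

F(ω) = - 5 i \pi e^{- 5 \left|{\omega}\right|} \operatorname{sign}{\left(\omega \right)}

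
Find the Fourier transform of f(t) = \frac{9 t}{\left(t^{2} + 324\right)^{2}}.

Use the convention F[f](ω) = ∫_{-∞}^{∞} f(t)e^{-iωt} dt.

F(ω) = - \frac{i \pi \omega e^{- 18 \left|{\omega}\right|}}{4}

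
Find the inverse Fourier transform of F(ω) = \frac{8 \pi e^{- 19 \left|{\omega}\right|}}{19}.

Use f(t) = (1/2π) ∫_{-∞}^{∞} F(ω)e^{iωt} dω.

f(t) = \frac{8}{t^{2} + 361}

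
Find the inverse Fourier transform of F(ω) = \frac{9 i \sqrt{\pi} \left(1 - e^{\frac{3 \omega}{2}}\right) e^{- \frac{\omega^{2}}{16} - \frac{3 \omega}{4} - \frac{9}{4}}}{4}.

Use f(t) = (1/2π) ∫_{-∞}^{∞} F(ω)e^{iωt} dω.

f(t) = 9 e^{- 4 t^{2}} \sin{\left(6 t \right)}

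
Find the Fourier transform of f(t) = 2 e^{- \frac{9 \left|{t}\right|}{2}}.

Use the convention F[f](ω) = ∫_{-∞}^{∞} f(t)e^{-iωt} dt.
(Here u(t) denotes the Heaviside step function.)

F(ω) = \frac{72}{4 \omega^{2} + 81}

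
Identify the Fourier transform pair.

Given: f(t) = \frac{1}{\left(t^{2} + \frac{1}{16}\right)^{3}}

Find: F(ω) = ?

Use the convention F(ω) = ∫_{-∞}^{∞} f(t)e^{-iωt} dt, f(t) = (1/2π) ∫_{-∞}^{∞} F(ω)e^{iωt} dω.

F(ω) = 8 \pi \left(\omega^{2} + 12 \left|{\omega}\right| + 48\right) e^{- \frac{\left|{\omega}\right|}{4}}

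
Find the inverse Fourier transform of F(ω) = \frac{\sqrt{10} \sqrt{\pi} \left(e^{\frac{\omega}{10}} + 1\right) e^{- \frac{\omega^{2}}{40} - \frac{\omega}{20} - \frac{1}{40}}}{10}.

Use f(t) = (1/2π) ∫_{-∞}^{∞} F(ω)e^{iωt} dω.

f(t) = 2 e^{- 10 t^{2}} \cos{\left(t \right)}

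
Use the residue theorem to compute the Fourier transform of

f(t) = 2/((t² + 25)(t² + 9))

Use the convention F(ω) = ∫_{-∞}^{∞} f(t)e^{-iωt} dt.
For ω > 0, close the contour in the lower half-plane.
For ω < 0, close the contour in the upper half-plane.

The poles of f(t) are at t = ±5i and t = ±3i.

Let g(z) = f(z)e^{-iωz}; for large |z| the factor e^{-iωz} decays in the lower half-plane when ω > 0 and in the upper half-plane when ω < 0.

Case ω > 0 (lower half-plane, clockwise contour ⇒ F(ω) = -2πi·ΣRes):
  Res_{z = - 5 i} g(z) = - \frac{i e^{- 5 \omega}}{80}
  Res_{z = - 3 i} g(z) = \frac{i e^{- 3 \omega}}{48}
  F(ω) = -2πi·ΣRes = \frac{\pi \left(5 e^{2 \omega} - 3\right) e^{- 5 \omega}}{120}

Case ω < 0 (upper half-plane, counterclockwise contour ⇒ F(ω) = +2πi·ΣRes):
  Res_{z = 5 i} g(z) = \frac{i e^{5 \omega}}{80}
  Res_{z = 3 i} g(z) = - \frac{i e^{3 \omega}}{48}
  F(ω) = 2πi·ΣRes = \frac{\pi \left(5 - 3 e^{2 \omega}\right) e^{3 \omega}}{120}

Both cases combine into a single formula in |ω|:

F(ω) = \frac{\pi \left(5 e^{2 \left|{\omega}\right|} - 3\right) e^{- 5 \left|{\omega}\right|}}{120}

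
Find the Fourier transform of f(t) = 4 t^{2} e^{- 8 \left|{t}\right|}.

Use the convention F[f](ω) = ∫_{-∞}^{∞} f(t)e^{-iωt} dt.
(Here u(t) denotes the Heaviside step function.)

F(ω) = \frac{128 \left(64 - 3 \omega^{2}\right)}{\left(\omega^{2} + 64\right)^{3}}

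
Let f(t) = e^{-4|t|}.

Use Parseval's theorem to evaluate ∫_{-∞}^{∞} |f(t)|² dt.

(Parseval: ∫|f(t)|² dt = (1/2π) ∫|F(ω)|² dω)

∫|f(t)|² dt = \frac{1}{4}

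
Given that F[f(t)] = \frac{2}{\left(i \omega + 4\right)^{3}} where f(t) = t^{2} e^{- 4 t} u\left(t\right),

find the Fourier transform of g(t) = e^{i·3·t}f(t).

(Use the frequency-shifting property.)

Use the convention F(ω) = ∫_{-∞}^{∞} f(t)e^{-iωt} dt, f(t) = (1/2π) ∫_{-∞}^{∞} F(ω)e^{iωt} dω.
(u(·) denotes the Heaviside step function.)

F[g](ω) = \frac{2}{\left(i \left(\omega - 3\right) + 4\right)^{3}}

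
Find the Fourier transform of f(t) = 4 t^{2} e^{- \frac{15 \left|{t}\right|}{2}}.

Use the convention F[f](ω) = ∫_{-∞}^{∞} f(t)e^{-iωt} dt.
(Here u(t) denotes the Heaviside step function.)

F(ω) = \frac{5760 \left(75 - 4 \omega^{2}\right)}{\left(4 \omega^{2} + 225\right)^{3}}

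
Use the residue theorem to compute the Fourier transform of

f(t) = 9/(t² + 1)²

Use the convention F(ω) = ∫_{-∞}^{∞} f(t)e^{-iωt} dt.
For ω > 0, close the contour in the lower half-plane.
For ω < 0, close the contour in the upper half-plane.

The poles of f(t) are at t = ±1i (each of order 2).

Let g(z) = f(z)e^{-iωz}; for large |z| the factor e^{-iωz} decays in the lower half-plane when ω > 0 and in the upper half-plane when ω < 0.

Case ω > 0 (lower half-plane, clockwise contour ⇒ F(ω) = -2πi·ΣRes):
  Res_{z = - i} g(z) = \frac{9 i \left(\omega + 1\right) e^{- \omega}}{4} (pole of order 2)
  F(ω) = -2πi·ΣRes = \frac{9 \pi \left(\omega + 1\right) e^{- \omega}}{2}

Case ω < 0 (upper half-plane, counterclockwise contour ⇒ F(ω) = +2πi·ΣRes):
  Res_{z = i} g(z) = \frac{9 i \left(\omega - 1\right) e^{\omega}}{4} (pole of order 2)
  F(ω) = 2πi·ΣRes = \frac{9 \pi \left(1 - \omega\right) e^{\omega}}{2}

Both cases combine into a single formula in |ω|:

F(ω) = \frac{9 \pi \left(\left|{\omega}\right| + 1\right) e^{- \left|{\omega}\right|}}{2}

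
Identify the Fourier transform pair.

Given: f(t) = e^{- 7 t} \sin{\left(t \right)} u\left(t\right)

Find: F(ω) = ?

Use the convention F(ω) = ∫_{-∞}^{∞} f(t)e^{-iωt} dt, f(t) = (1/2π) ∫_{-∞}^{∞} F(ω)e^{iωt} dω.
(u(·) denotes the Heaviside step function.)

F(ω) = \frac{1}{\left(i \omega + 7\right)^{2} + 1}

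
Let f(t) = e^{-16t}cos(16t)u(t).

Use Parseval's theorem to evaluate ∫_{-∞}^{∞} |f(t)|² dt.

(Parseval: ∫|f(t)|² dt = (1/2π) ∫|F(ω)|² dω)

∫|f(t)|² dt = \frac{3}{128}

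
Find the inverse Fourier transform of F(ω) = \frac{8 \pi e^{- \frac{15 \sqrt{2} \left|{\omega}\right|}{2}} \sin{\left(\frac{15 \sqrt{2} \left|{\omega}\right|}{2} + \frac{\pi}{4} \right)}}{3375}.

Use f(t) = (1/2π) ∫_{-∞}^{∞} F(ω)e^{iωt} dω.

f(t) = \frac{8}{t^{4} + 50625}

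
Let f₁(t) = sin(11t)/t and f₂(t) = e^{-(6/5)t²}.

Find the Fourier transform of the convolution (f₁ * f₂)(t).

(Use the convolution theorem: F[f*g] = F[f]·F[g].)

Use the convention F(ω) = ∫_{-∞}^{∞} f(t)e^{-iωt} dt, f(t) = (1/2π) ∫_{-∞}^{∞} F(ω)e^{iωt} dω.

F[f₁*f₂](ω) = \begin{cases} \frac{\sqrt{30} \pi^{\frac{3}{2}} e^{- \frac{5 \omega^{2}}{24}}}{6} & \text{for}\: \omega > -11 \wedge \omega < 11 \\0 & \text{otherwise} \end{cases}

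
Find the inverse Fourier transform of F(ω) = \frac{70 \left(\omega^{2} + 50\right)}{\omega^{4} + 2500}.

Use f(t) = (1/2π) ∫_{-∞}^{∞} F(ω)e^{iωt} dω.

f(t) = 7 e^{- 5 \left|{t}\right|} \cos{\left(5 \left|{t}\right| \right)}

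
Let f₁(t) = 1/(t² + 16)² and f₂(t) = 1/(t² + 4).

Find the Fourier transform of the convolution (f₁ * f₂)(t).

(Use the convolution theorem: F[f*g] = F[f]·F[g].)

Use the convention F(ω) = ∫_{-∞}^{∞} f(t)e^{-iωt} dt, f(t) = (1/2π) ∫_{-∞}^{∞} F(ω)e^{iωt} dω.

F[f₁*f₂](ω) = \frac{\pi^{2} \left(4 \left|{\omega}\right| + 1\right) e^{- 6 \left|{\omega}\right|}}{256}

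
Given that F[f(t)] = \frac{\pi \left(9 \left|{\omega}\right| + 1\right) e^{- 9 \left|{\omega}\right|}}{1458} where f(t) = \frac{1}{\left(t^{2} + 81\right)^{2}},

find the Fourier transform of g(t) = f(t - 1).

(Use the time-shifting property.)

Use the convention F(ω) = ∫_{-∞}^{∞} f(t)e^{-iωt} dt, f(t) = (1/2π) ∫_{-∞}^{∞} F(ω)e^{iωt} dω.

F[g](ω) = \frac{\pi \left(9 \left|{\omega}\right| + 1\right) e^{- i \omega - 9 \left|{\omega}\right|}}{1458}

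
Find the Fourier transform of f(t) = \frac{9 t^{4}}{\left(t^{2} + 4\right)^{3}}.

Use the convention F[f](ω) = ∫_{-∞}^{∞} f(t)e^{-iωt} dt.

F(ω) = \frac{9 \pi \left(4 \omega^{2} - 10 \left|{\omega}\right| + 3\right) e^{- 2 \left|{\omega}\right|}}{16}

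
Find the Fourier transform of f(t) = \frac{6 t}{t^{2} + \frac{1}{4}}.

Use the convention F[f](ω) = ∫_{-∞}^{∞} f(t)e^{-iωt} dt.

F(ω) = - 6 i \pi e^{- \frac{\left|{\omega}\right|}{2}} \operatorname{sign}{\left(\omega \right)}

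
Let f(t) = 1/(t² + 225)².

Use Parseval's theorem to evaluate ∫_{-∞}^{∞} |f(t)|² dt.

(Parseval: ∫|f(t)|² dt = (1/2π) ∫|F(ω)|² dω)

∫|f(t)|² dt = \frac{\pi}{546750000}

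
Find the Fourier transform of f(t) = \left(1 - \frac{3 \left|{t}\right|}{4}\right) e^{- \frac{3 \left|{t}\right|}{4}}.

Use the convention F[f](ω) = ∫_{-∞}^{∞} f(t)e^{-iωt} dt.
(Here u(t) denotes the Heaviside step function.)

F(ω) = \frac{768 \omega^{2}}{\left(16 \omega^{2} + 9\right)^{2}}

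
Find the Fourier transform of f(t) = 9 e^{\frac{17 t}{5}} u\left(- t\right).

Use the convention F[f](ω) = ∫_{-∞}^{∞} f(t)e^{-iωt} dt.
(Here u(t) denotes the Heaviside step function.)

F(ω) = - \frac{45}{5 i \omega - 17}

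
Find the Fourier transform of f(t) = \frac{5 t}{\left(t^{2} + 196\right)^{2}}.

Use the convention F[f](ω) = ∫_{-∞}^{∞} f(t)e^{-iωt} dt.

F(ω) = - \frac{5 i \pi \omega e^{- 14 \left|{\omega}\right|}}{28}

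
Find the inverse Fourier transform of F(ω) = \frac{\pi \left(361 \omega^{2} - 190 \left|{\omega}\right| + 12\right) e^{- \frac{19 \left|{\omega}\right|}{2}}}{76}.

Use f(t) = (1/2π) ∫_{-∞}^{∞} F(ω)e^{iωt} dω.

f(t) = \frac{4 t^{4}}{\left(t^{2} + \frac{361}{4}\right)^{3}}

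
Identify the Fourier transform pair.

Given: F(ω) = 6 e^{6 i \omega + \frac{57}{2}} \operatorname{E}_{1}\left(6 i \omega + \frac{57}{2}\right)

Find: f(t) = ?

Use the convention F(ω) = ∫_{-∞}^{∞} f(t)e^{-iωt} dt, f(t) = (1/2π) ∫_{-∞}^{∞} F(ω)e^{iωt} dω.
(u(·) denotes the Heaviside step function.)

f(t) = \frac{6 e^{- \frac{19 t}{4}} u\left(t\right)}{t + 6}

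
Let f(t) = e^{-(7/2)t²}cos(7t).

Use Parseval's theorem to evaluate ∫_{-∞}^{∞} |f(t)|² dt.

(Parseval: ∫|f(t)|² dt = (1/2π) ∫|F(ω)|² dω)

∫|f(t)|² dt = \frac{\sqrt{7} \sqrt{\pi} \left(1 + e^{7}\right)}{14 e^{7}}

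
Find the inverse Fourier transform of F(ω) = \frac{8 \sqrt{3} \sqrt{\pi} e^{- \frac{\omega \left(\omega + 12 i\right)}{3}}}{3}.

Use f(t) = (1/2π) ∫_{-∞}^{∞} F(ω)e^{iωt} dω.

f(t) = 4 e^{- \frac{3 \left(t - 4\right)^{2}}{4}}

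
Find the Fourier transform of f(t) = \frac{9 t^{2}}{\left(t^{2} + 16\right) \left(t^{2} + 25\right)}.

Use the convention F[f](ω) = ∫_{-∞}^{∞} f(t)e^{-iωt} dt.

F(ω) = \pi \left(5 - 4 e^{\left|{\omega}\right|}\right) e^{- 5 \left|{\omega}\right|}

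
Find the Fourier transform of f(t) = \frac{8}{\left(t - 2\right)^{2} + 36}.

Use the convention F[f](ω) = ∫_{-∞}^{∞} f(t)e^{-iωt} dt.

F(ω) = \frac{4 \pi e^{- 2 i \omega - 6 \left|{\omega}\right|}}{3}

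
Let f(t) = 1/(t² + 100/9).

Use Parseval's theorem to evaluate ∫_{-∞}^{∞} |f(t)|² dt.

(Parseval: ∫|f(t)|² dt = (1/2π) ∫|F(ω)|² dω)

∫|f(t)|² dt = \frac{27 \pi}{2000}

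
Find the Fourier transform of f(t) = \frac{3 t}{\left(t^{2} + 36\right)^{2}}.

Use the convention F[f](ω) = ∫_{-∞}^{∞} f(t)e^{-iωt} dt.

F(ω) = - \frac{i \pi \omega e^{- 6 \left|{\omega}\right|}}{4}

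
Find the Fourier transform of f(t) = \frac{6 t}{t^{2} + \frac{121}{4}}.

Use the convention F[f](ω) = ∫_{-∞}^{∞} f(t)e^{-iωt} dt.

F(ω) = - 6 i \pi e^{- \frac{11 \left|{\omega}\right|}{2}} \operatorname{sign}{\left(\omega \right)}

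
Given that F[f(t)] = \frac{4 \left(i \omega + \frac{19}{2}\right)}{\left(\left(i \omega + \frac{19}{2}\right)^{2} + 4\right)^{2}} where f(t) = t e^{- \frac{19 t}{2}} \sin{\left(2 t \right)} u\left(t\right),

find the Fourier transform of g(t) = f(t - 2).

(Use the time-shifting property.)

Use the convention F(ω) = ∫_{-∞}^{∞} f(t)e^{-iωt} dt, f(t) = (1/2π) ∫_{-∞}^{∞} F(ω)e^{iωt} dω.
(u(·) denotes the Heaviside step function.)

F[g](ω) = \frac{32 \left(2 i \omega + 19\right) e^{- 2 i \omega}}{\left(\left(2 i \omega + 19\right)^{2} + 16\right)^{2}}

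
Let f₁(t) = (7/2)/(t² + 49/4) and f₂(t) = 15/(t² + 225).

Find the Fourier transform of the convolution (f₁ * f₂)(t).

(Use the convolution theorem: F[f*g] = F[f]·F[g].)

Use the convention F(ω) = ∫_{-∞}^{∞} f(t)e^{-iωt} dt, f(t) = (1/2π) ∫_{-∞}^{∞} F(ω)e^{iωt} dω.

F[f₁*f₂](ω) = \pi^{2} e^{- \frac{37 \left|{\omega}\right|}{2}}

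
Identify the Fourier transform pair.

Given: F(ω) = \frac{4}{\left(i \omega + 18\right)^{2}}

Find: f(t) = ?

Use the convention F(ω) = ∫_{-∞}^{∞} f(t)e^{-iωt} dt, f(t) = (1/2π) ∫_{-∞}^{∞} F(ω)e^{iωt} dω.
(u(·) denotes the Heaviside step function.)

f(t) = 4 t e^{- 18 t} u\left(t\right)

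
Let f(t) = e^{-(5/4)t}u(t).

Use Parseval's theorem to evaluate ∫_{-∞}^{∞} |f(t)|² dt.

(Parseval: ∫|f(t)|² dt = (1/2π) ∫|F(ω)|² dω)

∫|f(t)|² dt = \frac{2}{5}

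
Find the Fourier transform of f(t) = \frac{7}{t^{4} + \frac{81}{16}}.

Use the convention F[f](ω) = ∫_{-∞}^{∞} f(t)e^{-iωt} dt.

F(ω) = \frac{56 \pi e^{- \frac{3 \sqrt{2} \left|{\omega}\right|}{4}} \sin{\left(\frac{3 \sqrt{2} \left|{\omega}\right|}{4} + \frac{\pi}{4} \right)}}{27}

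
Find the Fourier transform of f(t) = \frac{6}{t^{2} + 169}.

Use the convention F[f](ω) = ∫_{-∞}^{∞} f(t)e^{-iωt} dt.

F(ω) = \frac{6 \pi e^{- 13 \left|{\omega}\right|}}{13}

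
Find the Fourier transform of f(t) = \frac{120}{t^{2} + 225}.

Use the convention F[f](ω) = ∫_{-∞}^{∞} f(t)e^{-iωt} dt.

F(ω) = 8 \pi e^{- 15 \left|{\omega}\right|}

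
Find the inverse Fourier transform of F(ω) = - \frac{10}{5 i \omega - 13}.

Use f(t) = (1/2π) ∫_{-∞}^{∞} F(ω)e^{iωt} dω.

f(t) = 2 e^{\frac{13 t}{5}} u\left(- t\right)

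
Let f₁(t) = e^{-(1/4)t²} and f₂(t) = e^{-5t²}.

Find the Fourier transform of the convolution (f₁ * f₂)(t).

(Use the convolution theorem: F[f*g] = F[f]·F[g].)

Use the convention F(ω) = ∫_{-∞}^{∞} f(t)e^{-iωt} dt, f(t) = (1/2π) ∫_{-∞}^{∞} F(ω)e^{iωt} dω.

F[f₁*f₂](ω) = \frac{2 \sqrt{5} \pi e^{- \frac{21 \omega^{2}}{20}}}{5}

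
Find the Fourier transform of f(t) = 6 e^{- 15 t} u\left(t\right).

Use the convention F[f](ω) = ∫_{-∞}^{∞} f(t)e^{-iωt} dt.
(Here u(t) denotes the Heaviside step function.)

F(ω) = \frac{6}{i \omega + 15}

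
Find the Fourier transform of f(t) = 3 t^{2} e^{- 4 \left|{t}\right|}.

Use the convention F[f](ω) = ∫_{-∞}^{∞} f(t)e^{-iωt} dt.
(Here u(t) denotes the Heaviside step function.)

F(ω) = \frac{48 \left(16 - 3 \omega^{2}\right)}{\left(\omega^{2} + 16\right)^{3}}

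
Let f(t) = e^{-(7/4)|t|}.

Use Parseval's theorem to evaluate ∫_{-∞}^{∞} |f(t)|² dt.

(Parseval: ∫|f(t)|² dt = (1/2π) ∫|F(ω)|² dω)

∫|f(t)|² dt = \frac{4}{7}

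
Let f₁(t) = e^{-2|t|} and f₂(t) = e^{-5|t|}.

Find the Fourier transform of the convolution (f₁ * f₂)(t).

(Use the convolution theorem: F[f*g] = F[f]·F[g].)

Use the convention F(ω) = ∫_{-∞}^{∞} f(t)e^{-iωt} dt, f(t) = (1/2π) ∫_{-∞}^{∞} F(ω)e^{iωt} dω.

F[f₁*f₂](ω) = \frac{40}{\left(\omega^{2} + 4\right) \left(\omega^{2} + 25\right)}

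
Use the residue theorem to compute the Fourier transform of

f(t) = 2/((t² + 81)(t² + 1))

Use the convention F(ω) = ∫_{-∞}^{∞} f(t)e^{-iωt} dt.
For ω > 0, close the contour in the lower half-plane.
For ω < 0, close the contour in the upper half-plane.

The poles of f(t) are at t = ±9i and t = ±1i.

Let g(z) = f(z)e^{-iωz}; for large |z| the factor e^{-iωz} decays in the lower half-plane when ω > 0 and in the upper half-plane when ω < 0.

Case ω > 0 (lower half-plane, clockwise contour ⇒ F(ω) = -2πi·ΣRes):
  Res_{z = - 9 i} g(z) = - \frac{i e^{- 9 \omega}}{720}
  Res_{z = - i} g(z) = \frac{i e^{- \omega}}{80}
  F(ω) = -2πi·ΣRes = \frac{\pi e^{- \omega}}{40} - \frac{\pi e^{- 9 \omega}}{360}

Case ω < 0 (upper half-plane, counterclockwise contour ⇒ F(ω) = +2πi·ΣRes):
  Res_{z = 9 i} g(z) = \frac{i e^{9 \omega}}{720}
  Res_{z = i} g(z) = - \frac{i e^{\omega}}{80}
  F(ω) = 2πi·ΣRes = \frac{\pi \left(9 - e^{8 \omega}\right) e^{\omega}}{360}

Both cases combine into a single formula in |ω|:

F(ω) = \frac{\pi e^{- \left|{\omega}\right|}}{40} - \frac{\pi e^{- 9 \left|{\omega}\right|}}{360}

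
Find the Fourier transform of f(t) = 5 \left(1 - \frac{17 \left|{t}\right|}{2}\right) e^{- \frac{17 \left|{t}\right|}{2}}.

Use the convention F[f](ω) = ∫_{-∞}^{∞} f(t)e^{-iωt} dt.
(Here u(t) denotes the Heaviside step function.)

F(ω) = \frac{2720 \omega^{2}}{\left(4 \omega^{2} + 289\right)^{2}}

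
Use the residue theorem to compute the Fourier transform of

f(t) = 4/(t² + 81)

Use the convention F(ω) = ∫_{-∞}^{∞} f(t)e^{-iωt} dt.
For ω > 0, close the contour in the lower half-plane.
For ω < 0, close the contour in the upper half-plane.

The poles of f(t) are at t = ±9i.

Let g(z) = f(z)e^{-iωz}; for large |z| the factor e^{-iωz} decays in the lower half-plane when ω > 0 and in the upper half-plane when ω < 0.

Case ω > 0 (lower half-plane, clockwise contour ⇒ F(ω) = -2πi·ΣRes):
  Res_{z = - 9 i} g(z) = \frac{2 i e^{- 9 \omega}}{9}
  F(ω) = -2πi·ΣRes = \frac{4 \pi e^{- 9 \omega}}{9}

Case ω < 0 (upper half-plane, counterclockwise contour ⇒ F(ω) = +2πi·ΣRes):
  Res_{z = 9 i} g(z) = - \frac{2 i e^{9 \omega}}{9}
  F(ω) = 2πi·ΣRes = \frac{4 \pi e^{9 \omega}}{9}

Both cases combine into a single formula in |ω|:

F(ω) = \frac{4 \pi e^{- 9 \left|{\omega}\right|}}{9}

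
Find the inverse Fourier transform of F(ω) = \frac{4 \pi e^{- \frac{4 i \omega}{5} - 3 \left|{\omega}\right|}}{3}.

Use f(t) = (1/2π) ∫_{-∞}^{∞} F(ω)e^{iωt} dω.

f(t) = \frac{4}{\left(t - \frac{4}{5}\right)^{2} + 9}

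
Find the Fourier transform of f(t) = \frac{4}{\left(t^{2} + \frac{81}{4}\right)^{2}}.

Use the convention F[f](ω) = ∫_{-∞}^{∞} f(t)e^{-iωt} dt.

F(ω) = \frac{8 \pi \left(9 \left|{\omega}\right| + 2\right) e^{- \frac{9 \left|{\omega}\right|}{2}}}{729}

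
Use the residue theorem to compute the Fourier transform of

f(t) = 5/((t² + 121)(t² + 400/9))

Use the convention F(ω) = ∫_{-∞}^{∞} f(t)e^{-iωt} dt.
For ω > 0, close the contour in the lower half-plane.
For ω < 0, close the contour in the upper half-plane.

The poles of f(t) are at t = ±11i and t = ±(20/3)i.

Let g(z) = f(z)e^{-iωz}; for large |z| the factor e^{-iωz} decays in the lower half-plane when ω > 0 and in the upper half-plane when ω < 0.

Case ω > 0 (lower half-plane, clockwise contour ⇒ F(ω) = -2πi·ΣRes):
  Res_{z = - 11 i} g(z) = - \frac{45 i e^{- 11 \omega}}{15158}
  Res_{z = - \frac{20 i}{3}} g(z) = \frac{27 i e^{- \frac{20 \omega}{3}}}{5512}
  F(ω) = -2πi·ΣRes = - \frac{45 \pi e^{- 11 \omega}}{7579} + \frac{27 \pi e^{- \frac{20 \omega}{3}}}{2756}

Case ω < 0 (upper half-plane, counterclockwise contour ⇒ F(ω) = +2πi·ΣRes):
  Res_{z = 11 i} g(z) = \frac{45 i e^{11 \omega}}{15158}
  Res_{z = \frac{20 i}{3}} g(z) = - \frac{27 i e^{\frac{20 \omega}{3}}}{5512}
  F(ω) = 2πi·ΣRes = \frac{9 \pi \left(33 e^{\frac{20 \omega}{3}} - 20 e^{11 \omega}\right)}{30316}

Both cases combine into a single formula in |ω|:

F(ω) = - \frac{45 \pi e^{- 11 \left|{\omega}\right|}}{7579} + \frac{27 \pi e^{- \frac{20 \left|{\omega}\right|}{3}}}{2756}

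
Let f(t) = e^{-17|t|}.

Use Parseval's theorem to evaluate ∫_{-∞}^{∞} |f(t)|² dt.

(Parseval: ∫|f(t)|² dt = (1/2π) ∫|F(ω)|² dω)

∫|f(t)|² dt = \frac{1}{17}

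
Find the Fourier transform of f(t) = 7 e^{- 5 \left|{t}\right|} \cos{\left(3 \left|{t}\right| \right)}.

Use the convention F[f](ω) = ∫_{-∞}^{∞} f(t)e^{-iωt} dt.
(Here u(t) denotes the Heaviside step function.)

F(ω) = \frac{70 \left(\omega^{2} + 34\right)}{\omega^{4} + 32 \omega^{2} + 1156}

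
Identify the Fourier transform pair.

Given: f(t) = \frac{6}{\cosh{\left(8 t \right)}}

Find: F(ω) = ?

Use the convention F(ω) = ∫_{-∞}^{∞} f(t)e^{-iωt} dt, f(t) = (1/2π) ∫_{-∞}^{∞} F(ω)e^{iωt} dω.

F(ω) = \frac{3 \pi}{4 \cosh{\left(\frac{\pi \omega}{16} \right)}}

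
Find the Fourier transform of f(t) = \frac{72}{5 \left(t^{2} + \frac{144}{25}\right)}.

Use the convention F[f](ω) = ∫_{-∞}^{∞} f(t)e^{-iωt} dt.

F(ω) = 6 \pi e^{- \frac{12 \left|{\omega}\right|}{5}}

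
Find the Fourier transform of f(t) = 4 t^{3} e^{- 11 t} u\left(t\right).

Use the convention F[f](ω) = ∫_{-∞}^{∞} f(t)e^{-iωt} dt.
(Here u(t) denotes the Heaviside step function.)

F(ω) = \frac{24}{\left(i \omega + 11\right)^{4}}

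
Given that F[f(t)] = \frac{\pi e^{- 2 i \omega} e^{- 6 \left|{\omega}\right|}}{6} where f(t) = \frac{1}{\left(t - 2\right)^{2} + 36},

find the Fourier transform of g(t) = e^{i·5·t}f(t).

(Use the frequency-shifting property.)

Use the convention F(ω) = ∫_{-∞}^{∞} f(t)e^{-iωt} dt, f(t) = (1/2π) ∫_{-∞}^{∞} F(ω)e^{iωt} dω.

F[g](ω) = \frac{\pi e^{- 2 i \left(\omega - 5\right) - 6 \left|{\omega - 5}\right|}}{6}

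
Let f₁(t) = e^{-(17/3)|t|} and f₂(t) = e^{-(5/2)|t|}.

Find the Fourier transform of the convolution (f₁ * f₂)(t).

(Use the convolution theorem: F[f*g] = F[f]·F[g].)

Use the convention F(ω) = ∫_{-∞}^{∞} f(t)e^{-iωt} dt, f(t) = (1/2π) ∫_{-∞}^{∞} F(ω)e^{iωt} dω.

F[f₁*f₂](ω) = \frac{2040}{36 \omega^{4} + 1381 \omega^{2} + 7225}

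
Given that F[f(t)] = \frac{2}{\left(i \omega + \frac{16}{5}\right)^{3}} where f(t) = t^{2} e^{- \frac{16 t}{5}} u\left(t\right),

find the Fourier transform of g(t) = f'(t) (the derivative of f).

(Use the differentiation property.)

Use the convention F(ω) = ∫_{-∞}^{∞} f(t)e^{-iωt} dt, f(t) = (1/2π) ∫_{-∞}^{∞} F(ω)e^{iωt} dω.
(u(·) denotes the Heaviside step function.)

F[g](ω) = \frac{250 i \omega}{\left(5 i \omega + 16\right)^{3}}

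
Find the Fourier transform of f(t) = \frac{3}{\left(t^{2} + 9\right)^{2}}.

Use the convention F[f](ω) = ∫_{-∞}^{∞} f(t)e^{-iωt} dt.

F(ω) = \frac{\pi \left(3 \left|{\omega}\right| + 1\right) e^{- 3 \left|{\omega}\right|}}{18}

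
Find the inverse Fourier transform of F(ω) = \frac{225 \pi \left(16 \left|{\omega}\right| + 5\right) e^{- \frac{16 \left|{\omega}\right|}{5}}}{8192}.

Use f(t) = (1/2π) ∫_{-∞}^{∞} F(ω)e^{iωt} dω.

f(t) = \frac{9}{\left(t^{2} + \frac{256}{25}\right)^{2}}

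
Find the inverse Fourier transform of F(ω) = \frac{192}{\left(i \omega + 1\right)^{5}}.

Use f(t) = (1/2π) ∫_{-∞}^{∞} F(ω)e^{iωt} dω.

f(t) = 8 t^{4} e^{- t} u\left(t\right)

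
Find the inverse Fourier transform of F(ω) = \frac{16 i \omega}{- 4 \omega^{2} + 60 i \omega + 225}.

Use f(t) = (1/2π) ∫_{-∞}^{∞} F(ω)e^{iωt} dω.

f(t) = 4 \left(1 - \frac{15 t}{2}\right) e^{- \frac{15 t}{2}} u\left(t\right)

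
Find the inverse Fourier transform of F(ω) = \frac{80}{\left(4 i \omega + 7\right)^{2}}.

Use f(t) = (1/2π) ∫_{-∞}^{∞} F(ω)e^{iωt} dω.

f(t) = 5 t e^{- \frac{7 t}{4}} u\left(t\right)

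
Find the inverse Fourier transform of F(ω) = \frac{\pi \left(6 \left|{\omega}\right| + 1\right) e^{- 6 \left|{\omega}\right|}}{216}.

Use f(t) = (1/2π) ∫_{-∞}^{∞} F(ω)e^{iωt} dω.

f(t) = \frac{2}{\left(t^{2} + 36\right)^{2}}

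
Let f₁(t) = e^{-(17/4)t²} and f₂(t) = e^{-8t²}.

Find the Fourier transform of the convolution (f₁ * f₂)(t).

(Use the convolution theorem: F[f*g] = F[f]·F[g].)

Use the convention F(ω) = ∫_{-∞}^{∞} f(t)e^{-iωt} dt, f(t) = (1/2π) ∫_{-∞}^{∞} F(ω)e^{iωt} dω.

F[f₁*f₂](ω) = \frac{\sqrt{34} \pi e^{- \frac{49 \omega^{2}}{544}}}{34}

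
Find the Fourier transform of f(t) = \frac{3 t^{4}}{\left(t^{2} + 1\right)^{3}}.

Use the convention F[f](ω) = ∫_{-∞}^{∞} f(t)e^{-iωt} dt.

F(ω) = \frac{3 \pi \left(\omega^{2} - 5 \left|{\omega}\right| + 3\right) e^{- \left|{\omega}\right|}}{8}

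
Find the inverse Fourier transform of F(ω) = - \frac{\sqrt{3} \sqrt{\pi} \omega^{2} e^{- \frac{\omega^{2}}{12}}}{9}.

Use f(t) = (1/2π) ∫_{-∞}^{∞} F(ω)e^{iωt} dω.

f(t) = \left(12 t^{2} - 2\right) e^{- 3 t^{2}}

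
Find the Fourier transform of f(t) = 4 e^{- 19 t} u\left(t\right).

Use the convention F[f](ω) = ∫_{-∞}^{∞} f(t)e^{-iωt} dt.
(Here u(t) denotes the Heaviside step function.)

F(ω) = \frac{4}{i \omega + 19}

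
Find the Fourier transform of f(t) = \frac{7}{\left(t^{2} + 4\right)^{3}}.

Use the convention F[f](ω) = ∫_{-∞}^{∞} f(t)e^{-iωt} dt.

F(ω) = \frac{7 \pi \left(4 \omega^{2} + 6 \left|{\omega}\right| + 3\right) e^{- 2 \left|{\omega}\right|}}{256}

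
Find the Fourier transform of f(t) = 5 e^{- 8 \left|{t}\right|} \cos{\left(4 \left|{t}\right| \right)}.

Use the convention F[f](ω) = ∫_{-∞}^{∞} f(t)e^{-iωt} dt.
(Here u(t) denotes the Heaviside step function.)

F(ω) = \frac{80 \left(\omega^{2} + 80\right)}{\omega^{4} + 96 \omega^{2} + 6400}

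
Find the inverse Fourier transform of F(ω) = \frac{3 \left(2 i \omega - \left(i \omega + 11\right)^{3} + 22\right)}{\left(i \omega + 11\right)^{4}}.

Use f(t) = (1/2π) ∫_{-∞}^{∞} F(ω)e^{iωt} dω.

f(t) = 3 \left(t^{2} - 1\right) e^{- 11 t} u\left(t\right)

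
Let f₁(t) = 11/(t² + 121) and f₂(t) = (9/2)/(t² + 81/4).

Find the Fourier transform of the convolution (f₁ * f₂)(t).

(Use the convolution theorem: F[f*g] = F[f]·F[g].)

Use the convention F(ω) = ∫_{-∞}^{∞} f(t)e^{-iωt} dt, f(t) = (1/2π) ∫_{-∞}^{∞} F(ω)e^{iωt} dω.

F[f₁*f₂](ω) = \pi^{2} e^{- \frac{31 \left|{\omega}\right|}{2}}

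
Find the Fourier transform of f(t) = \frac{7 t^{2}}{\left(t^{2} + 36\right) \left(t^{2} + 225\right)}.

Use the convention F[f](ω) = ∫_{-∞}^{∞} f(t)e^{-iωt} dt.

F(ω) = \frac{\pi \left(5 - 2 e^{9 \left|{\omega}\right|}\right) e^{- 15 \left|{\omega}\right|}}{9}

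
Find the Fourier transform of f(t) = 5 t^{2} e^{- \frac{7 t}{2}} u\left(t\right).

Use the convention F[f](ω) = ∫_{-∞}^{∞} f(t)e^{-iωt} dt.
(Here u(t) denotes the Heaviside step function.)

F(ω) = \frac{80}{\left(2 i \omega + 7\right)^{3}}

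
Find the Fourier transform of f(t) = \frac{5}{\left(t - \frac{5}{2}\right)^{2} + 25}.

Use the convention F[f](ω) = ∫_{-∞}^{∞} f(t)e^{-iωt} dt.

F(ω) = \pi e^{- \frac{5 i \omega}{2} - 5 \left|{\omega}\right|}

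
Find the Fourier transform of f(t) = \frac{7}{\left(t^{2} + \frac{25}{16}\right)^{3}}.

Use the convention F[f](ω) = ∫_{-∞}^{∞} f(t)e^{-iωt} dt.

F(ω) = \frac{56 \pi \left(25 \omega^{2} + 60 \left|{\omega}\right| + 48\right) e^{- \frac{5 \left|{\omega}\right|}{4}}}{3125}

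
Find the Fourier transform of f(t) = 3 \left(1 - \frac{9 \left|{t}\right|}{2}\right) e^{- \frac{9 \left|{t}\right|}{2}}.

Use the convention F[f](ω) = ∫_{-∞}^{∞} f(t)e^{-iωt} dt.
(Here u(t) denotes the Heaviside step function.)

F(ω) = \frac{864 \omega^{2}}{\left(4 \omega^{2} + 81\right)^{2}}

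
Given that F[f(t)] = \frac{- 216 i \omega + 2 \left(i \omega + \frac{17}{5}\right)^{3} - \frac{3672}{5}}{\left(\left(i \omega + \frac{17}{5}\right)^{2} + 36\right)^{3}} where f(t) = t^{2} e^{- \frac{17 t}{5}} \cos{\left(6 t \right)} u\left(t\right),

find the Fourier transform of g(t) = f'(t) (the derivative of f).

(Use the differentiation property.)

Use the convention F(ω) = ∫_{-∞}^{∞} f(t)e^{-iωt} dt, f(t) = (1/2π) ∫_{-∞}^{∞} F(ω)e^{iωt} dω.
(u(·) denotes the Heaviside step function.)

F[g](ω) = - \frac{250 i \omega \left(13500 i \omega - \left(5 i \omega + 17\right)^{3} + 45900\right)}{\left(\left(5 i \omega + 17\right)^{2} + 900\right)^{3}}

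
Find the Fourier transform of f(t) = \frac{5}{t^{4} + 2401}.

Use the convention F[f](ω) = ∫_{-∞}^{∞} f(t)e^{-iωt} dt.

F(ω) = \frac{5 \pi e^{- \frac{7 \sqrt{2} \left|{\omega}\right|}{2}} \sin{\left(\frac{7 \sqrt{2} \left|{\omega}\right|}{2} + \frac{\pi}{4} \right)}}{343}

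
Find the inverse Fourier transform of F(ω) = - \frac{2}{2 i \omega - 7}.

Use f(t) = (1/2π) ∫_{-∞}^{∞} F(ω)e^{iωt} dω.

f(t) = e^{\frac{7 t}{2}} u\left(- t\right)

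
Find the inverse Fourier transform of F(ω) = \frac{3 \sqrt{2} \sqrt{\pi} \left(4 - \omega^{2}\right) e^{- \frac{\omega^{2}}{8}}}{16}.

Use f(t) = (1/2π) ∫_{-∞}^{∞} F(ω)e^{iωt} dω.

f(t) = 6 t^{2} e^{- 2 t^{2}}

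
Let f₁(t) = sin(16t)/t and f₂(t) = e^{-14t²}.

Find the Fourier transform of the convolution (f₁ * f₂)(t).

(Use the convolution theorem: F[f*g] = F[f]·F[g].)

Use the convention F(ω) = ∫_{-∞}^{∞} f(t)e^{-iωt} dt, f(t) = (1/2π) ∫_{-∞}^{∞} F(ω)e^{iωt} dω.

F[f₁*f₂](ω) = \begin{cases} \frac{\sqrt{14} \pi^{\frac{3}{2}} e^{- \frac{\omega^{2}}{56}}}{14} & \text{for}\: \omega > -16 \wedge \omega < 16 \\0 & \text{otherwise} \end{cases}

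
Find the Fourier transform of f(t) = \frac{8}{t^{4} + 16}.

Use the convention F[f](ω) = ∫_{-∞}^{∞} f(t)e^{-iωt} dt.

F(ω) = \pi e^{- \sqrt{2} \left|{\omega}\right|} \sin{\left(\sqrt{2} \left|{\omega}\right| + \frac{\pi}{4} \right)}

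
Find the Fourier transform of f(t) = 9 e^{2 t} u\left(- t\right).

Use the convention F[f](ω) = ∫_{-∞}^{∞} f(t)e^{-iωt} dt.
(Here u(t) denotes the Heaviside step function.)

F(ω) = - \frac{9}{i \omega - 2}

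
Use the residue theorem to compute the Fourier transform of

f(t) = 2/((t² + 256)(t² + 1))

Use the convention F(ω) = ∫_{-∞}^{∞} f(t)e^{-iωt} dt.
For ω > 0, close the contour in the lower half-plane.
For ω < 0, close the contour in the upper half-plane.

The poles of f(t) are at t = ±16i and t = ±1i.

Let g(z) = f(z)e^{-iωz}; for large |z| the factor e^{-iωz} decays in the lower half-plane when ω > 0 and in the upper half-plane when ω < 0.

Case ω > 0 (lower half-plane, clockwise contour ⇒ F(ω) = -2πi·ΣRes):
  Res_{z = - 16 i} g(z) = - \frac{i e^{- 16 \omega}}{4080}
  Res_{z = - i} g(z) = \frac{i e^{- \omega}}{255}
  F(ω) = -2πi·ΣRes = \frac{\pi \left(16 e^{15 \omega} - 1\right) e^{- 16 \omega}}{2040}

Case ω < 0 (upper half-plane, counterclockwise contour ⇒ F(ω) = +2πi·ΣRes):
  Res_{z = 16 i} g(z) = \frac{i e^{16 \omega}}{4080}
  Res_{z = i} g(z) = - \frac{i e^{\omega}}{255}
  F(ω) = 2πi·ΣRes = \frac{\pi \left(16 - e^{15 \omega}\right) e^{\omega}}{2040}

Both cases combine into a single formula in |ω|:

F(ω) = \frac{\pi \left(16 e^{15 \left|{\omega}\right|} - 1\right) e^{- 16 \left|{\omega}\right|}}{2040}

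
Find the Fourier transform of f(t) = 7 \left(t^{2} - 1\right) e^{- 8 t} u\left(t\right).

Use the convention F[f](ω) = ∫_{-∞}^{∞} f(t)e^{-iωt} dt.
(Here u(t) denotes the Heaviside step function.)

F(ω) = \frac{7 \left(2 i \omega - \left(i \omega + 8\right)^{3} + 16\right)}{\left(i \omega + 8\right)^{4}}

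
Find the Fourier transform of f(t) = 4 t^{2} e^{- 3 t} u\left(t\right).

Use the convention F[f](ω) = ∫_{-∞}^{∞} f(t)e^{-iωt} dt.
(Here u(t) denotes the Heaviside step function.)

F(ω) = \frac{8}{\left(i \omega + 3\right)^{3}}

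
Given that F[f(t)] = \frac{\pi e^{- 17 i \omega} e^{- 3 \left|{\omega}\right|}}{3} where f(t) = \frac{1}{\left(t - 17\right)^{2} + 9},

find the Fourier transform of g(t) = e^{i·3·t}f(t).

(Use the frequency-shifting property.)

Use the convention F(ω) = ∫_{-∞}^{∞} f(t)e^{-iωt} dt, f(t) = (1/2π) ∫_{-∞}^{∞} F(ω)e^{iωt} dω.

F[g](ω) = \frac{\pi e^{- 17 i \left(\omega - 3\right) - 3 \left|{\omega - 3}\right|}}{3}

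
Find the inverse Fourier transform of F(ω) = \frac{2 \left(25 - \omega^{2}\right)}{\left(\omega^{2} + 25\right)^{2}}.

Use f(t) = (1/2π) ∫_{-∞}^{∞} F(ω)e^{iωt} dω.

f(t) = e^{- 5 \left|{t}\right|} \left|{t}\right|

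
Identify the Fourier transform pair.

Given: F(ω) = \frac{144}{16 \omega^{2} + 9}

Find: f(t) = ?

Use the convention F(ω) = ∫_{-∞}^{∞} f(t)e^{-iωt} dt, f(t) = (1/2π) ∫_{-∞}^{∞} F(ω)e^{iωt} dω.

f(t) = 6 e^{- \frac{3 \left|{t}\right|}{4}}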